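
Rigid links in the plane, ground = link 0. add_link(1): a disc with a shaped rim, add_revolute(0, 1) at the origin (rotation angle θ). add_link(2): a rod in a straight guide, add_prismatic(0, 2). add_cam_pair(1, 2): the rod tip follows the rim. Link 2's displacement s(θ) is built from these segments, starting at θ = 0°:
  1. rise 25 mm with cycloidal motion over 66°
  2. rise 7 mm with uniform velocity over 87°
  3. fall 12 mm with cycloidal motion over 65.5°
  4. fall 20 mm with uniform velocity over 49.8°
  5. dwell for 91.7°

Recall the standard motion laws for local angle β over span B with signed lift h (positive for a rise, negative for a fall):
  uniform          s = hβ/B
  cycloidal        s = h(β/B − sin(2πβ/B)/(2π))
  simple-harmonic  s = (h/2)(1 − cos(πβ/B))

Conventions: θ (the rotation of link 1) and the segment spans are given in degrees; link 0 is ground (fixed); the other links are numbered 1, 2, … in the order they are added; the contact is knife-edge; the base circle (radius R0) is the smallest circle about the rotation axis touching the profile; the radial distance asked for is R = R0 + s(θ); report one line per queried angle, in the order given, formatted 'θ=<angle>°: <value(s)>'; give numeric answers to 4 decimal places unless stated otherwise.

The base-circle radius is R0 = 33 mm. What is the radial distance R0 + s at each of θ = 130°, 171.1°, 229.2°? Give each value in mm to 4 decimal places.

segment 1 (0° to 66°, cycloidal, h = 25) is passed completely: s = 0.0000 + (25) = 25.0000
θ = 130° falls in segment 2 (66° to 153°, uniform, h = 7): β = 130 − 66 = 64°, B = 87°; Δs = 7·64/87 = 5.1494; s = 25.0000 + 5.1494 = 30.1494
segment 2 (66° to 153°, uniform, h = 7) is passed completely: s = 25.0000 + (7) = 32.0000
θ = 171.1° falls in segment 3 (153° to 218.5°, cycloidal, h = -12): β = 171.1 − 153 = 18.1°, B = 65.5°; Δs = -12·(0.2763 − sin(2π·0.2763)/(2π)) = -1.4323; s = 32.0000 − 1.4323 = 30.5677
segment 3 (153° to 218.5°, cycloidal, h = -12) is passed completely: s = 32.0000 + (-12) = 20.0000
θ = 229.2° falls in segment 4 (218.5° to 268.3°, uniform, h = -20): β = 229.2 − 218.5 = 10.7°, B = 49.8°; Δs = -20·10.7/49.8 = -4.2972; s = 20.0000 − 4.2972 = 15.7028
θ=130°: R = R0 + s = 33 + 30.1494 = 63.1494
θ=171.1°: R = R0 + s = 33 + 30.5677 = 63.5677
θ=229.2°: R = R0 + s = 33 + 15.7028 = 48.7028

θ=130°: 63.1494
θ=171.1°: 63.5677
θ=229.2°: 48.7028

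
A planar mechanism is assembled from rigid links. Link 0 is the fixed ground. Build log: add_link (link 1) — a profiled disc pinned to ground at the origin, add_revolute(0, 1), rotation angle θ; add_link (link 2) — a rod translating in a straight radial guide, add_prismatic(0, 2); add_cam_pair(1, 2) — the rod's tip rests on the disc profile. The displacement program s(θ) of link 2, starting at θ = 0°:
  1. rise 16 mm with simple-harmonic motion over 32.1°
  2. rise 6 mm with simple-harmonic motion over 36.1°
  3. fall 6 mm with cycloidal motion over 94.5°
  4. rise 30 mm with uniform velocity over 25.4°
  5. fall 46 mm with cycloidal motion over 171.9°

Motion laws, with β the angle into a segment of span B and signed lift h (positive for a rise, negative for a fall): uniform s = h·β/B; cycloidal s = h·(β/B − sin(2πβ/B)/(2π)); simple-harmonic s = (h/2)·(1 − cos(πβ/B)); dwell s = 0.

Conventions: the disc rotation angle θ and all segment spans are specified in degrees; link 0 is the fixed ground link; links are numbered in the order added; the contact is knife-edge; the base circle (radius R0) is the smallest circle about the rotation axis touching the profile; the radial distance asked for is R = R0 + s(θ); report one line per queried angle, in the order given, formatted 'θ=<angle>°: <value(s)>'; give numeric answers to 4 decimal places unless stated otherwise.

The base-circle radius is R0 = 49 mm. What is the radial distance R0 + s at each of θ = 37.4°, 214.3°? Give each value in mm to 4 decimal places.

seg 1 [0°–32.1°] simple-harmonic, h=16: full span → s += 16 → s = 16.0000
seg 2 [32.1°–68.2°] simple-harmonic, h=6: θ=37.4° here. β=5.3, B=36.1. 6/2·(1 − cos(π·0.1468)) = 0.3135 → s = 16.3135
seg 2 [32.1°–68.2°] simple-harmonic, h=6: full span → s += 6 → s = 22.0000
seg 3 [68.2°–162.7°] cycloidal, h=-6: full span → s += -6 → s = 16.0000
seg 4 [162.7°–188.1°] uniform, h=30: full span → s += 30 → s = 46.0000
seg 5 [188.1°–360°] cycloidal, h=-46: θ=214.3° here. β=26.2, B=171.9. -46·(0.1524 − sin(2π·0.1524)/(2π)) = -1.0235 → s = 44.9765
θ=37.4°: R = R0 + s = 49 + 16.3135 = 65.3135
θ=214.3°: R = R0 + s = 49 + 44.9765 = 93.9765

θ=37.4°: 65.3135
θ=214.3°: 93.9765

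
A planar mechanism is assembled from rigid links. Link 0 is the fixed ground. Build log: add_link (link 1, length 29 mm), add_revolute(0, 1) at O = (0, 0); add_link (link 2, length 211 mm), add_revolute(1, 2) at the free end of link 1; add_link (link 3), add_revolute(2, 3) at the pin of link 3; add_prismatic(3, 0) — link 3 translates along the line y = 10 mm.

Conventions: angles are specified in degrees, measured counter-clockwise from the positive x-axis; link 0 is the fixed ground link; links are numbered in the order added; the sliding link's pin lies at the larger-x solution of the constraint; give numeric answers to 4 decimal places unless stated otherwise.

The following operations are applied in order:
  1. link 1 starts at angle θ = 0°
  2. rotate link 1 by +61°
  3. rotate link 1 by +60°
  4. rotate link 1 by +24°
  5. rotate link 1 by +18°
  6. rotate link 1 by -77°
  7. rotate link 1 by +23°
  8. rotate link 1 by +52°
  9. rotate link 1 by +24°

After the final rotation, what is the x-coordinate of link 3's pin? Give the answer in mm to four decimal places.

geometry: r = 29 mm, L = 211 mm, e = 10 mm; θ starts at 0°
rotate link 1 by +61°: θ ← 0° +61° = 61°
rotate link 1 by +60°: θ ← 61° +60° = 121°
rotate link 1 by +24°: θ ← 121° +24° = 145°
rotate link 1 by +18°: θ ← 145° +18° = 163°
rotate link 1 by -77°: θ ← 163° -77° = 86°
rotate link 1 by +23°: θ ← 86° +23° = 109°
rotate link 1 by +52°: θ ← 109° +52° = 161°
rotate link 1 by +24°: θ ← 161° +24° = 185°
crank pin P = (r cos θ, r sin θ) = (-28.889646, -2.527517)
h = r sin θ − e = -2.527517 − 10 = -12.527517
x = r cos θ + √(L² − h²) = -28.889646 + 210.627779 = 181.738133

181.7381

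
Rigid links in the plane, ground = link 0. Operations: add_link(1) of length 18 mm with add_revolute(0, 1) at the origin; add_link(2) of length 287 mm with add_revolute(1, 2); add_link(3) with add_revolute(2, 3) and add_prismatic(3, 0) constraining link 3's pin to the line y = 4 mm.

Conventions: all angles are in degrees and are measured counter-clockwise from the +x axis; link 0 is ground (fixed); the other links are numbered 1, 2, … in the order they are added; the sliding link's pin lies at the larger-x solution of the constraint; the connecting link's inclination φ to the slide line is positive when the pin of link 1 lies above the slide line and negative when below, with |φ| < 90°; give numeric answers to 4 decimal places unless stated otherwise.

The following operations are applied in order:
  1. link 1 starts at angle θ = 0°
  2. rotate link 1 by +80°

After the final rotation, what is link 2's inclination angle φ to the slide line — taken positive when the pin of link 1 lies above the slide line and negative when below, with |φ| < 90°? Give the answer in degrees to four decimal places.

geometry: r = 18 mm, L = 287 mm, e = 4 mm; θ starts at 0°
rotate link 1 by +80°: θ ← 0° +80° = 80°
h = r sin θ − e = 17.726540 − 4 = 13.726540
sin φ = h / L = 13.726540 / 287 = 0.04782766
φ = arcsin(0.04782766) = 2.741369°

2.7414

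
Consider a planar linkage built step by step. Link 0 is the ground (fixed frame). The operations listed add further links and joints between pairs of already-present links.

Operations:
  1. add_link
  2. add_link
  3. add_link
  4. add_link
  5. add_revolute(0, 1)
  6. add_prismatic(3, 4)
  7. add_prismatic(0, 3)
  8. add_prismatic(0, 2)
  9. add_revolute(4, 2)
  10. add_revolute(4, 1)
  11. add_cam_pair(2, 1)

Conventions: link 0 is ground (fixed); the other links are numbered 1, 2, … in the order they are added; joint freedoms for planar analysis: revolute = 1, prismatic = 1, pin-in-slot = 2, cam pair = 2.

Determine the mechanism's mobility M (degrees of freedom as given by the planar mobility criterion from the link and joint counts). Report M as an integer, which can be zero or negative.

link 0 = ground. State L|J1|J2 = 1|0|0
+link1  2|0|0
+link2  3|0|0
+link3  4|0|0
+link4  5|0|0
R(0,1) f=1→J1  5|1|0
P(3,4) f=1→J1  5|2|0
P(0,3) f=1→J1  5|3|0
P(0,2) f=1→J1  5|4|0
R(4,2) f=1→J1  5|5|0
R(4,1) f=1→J1  5|6|0
C(2,1) f=2→J2  5|6|1
M = 3(5−1)−2·6−1 = 12−12−1 = -1

M = -1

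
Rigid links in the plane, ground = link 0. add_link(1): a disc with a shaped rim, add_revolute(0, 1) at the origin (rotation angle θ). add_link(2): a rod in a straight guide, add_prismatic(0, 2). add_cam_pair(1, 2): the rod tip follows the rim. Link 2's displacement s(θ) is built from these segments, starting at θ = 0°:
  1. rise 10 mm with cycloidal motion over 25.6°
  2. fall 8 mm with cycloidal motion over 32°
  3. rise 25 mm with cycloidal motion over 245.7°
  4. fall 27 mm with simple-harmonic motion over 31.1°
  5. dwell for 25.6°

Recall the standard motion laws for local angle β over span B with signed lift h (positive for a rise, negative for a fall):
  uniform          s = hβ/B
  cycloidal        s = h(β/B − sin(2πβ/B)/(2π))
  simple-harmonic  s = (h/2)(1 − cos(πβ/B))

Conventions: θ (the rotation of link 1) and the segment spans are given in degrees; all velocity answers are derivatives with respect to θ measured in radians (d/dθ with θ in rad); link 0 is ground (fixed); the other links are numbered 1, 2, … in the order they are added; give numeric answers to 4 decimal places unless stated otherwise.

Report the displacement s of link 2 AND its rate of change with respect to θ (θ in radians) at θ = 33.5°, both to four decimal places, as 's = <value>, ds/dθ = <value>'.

segment 1 (0° to 25.6°, cycloidal, h = 10) is passed completely: s = 0.0000 + (10) = 10.0000
θ = 33.5° falls in segment 2 (25.6° to 57.6°, cycloidal, h = -8): β = 33.5 − 25.6 = 7.9°, B = 32°; Δs = -8·(0.2469 − sin(2π·0.2469)/(2π)) = -0.7020; s = 10.0000 − 0.7020 = 9.2980
velocity in seg [25.6°–57.6°] (cycloidal), θ in radians: β = 7.9° = 0.1379 rad, B = 32° = 0.5585 rad; ds/dθ = (h/B)(1 − cos(2πβ/B)) = ((-8)/0.5585)(1 − cos(2π·0.2469)) = -14.042713 mm/rad

s = 9.2980, ds/dθ = -14.0427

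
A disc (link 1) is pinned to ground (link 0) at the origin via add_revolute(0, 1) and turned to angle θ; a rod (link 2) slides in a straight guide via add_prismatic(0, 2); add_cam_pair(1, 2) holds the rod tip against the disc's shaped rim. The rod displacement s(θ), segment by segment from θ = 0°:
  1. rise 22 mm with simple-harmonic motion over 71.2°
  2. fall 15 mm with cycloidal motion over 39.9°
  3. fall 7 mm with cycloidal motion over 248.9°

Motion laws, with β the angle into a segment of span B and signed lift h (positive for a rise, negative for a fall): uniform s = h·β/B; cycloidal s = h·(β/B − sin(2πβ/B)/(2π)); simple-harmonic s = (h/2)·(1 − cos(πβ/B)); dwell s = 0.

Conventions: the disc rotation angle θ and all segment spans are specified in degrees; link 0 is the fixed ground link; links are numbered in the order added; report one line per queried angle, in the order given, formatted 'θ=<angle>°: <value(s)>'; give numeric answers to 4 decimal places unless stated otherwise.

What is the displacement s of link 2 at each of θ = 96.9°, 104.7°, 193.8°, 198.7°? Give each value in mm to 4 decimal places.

segment 1 (0° to 71.2°, simple-harmonic, h = 22) is passed completely: s = 0.0000 + (22) = 22.0000
θ = 96.9° falls in segment 2 (71.2° to 111.1°, cycloidal, h = -15): β = 96.9 − 71.2 = 25.7°, B = 39.9°; Δs = -15·(0.6441 − sin(2π·0.6441)/(2π)) = -11.5398; s = 22.0000 − 11.5398 = 10.4602
θ = 104.7° falls in segment 2 (71.2° to 111.1°, cycloidal, h = -15): β = 104.7 − 71.2 = 33.5°, B = 39.9°; Δs = -15·(0.8396 − sin(2π·0.8396)/(2π)) = -14.6129; s = 22.0000 − 14.6129 = 7.3871
segment 2 (71.2° to 111.1°, cycloidal, h = -15) is passed completely: s = 22.0000 + (-15) = 7.0000
θ = 193.8° falls in segment 3 (111.1° to 360°, cycloidal, h = -7): β = 193.8 − 111.1 = 82.7°, B = 248.9°; Δs = -7·(0.3323 − sin(2π·0.3323)/(2π)) = -1.3573; s = 7.0000 − 1.3573 = 5.6427
θ = 198.7° falls in segment 3 (111.1° to 360°, cycloidal, h = -7): β = 198.7 − 111.1 = 87.6°, B = 248.9°; Δs = -7·(0.3519 − sin(2π·0.3519)/(2π)) = -1.5704; s = 7.0000 − 1.5704 = 5.4296

θ=96.9°: 10.4602
θ=104.7°: 7.3871
θ=193.8°: 5.6427
θ=198.7°: 5.4296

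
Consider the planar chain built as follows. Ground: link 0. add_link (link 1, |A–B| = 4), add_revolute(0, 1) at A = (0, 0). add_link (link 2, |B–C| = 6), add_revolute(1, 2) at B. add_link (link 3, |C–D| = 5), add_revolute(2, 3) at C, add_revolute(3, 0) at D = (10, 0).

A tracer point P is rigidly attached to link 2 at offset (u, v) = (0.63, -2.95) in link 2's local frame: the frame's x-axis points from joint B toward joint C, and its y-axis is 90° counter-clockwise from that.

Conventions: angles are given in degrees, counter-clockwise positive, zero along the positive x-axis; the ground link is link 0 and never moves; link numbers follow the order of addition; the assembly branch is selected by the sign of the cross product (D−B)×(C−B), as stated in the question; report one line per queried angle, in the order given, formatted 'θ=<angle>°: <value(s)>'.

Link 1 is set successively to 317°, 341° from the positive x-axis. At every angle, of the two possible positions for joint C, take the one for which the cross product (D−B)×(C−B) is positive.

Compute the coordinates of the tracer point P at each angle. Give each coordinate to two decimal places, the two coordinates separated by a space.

A=(0,0), D=(10.00,0)
θ=317°: B = A + 4.00·(cos317°, sin317°) = (2.9254, -2.7280)
θ=317°: |BD| = 7.5823
θ=317°: circle(B,6.00) ∩ circle(D,5.00): a=4.5165, h=3.9498
θ=317°:   candidates: C₊=(5.7184,2.5823) cross=29.949; C₋=(8.5606,-4.7883) cross=-29.949
θ=317°:   branch + wants cross > 0 → take C=(5.7184,2.5823) (cross=29.949)
θ=317°: ex = (C−B)/|BC| = (0.4655,0.8850); ey = (-0.8850,0.4655)
θ=317°: P = B + 0.63·ex + -2.95·ey = (5.8296,-3.5436)
θ=341°: B = A + 4.00·(cos341°, sin341°) = (3.7821, -1.3023)
θ=341°: |BD| = 6.3528
θ=341°: circle(B,6.00) ∩ circle(D,5.00): a=4.0422, h=4.4341
θ=341°:   candidates: C₊=(6.8295,3.8662) cross=28.169; C₋=(8.6473,-4.8136) cross=-28.169
θ=341°:   branch + wants cross > 0 → take C=(6.8295,3.8662) (cross=28.169)
θ=341°: ex = (C−B)/|BC| = (0.5079,0.8614); ey = (-0.8614,0.5079)
θ=341°: P = B + 0.63·ex + -2.95·ey = (6.6432,-2.2579)

θ=317°: 5.83 -3.54
θ=341°: 6.64 -2.26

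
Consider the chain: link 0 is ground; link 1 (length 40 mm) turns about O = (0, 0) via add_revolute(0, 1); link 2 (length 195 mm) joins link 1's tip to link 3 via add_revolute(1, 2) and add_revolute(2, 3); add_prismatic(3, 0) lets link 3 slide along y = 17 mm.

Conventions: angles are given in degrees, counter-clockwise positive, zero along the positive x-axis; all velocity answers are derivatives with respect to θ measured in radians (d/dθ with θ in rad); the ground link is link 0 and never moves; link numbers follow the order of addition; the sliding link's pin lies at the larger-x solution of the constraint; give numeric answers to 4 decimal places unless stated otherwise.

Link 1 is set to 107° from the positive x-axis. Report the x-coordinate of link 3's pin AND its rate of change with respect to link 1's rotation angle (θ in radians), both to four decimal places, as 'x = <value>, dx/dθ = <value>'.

geometry: r = 40 mm, L = 195 mm, e = 17 mm
crank pin P = (r cos θ, r sin θ) = (-11.694868, 38.252190)
h = r sin θ − e = 38.252190 − 17 = 21.252190
x = r cos θ + √(L² − h²) = -11.694868 + 193.838449 = 182.143581
dx/dθ = −r sin θ − h·r cos θ/√(L² − h²) (θ in radians; h = 21.252190) = -36.969980

x = 182.1436, dx/dθ = -36.9700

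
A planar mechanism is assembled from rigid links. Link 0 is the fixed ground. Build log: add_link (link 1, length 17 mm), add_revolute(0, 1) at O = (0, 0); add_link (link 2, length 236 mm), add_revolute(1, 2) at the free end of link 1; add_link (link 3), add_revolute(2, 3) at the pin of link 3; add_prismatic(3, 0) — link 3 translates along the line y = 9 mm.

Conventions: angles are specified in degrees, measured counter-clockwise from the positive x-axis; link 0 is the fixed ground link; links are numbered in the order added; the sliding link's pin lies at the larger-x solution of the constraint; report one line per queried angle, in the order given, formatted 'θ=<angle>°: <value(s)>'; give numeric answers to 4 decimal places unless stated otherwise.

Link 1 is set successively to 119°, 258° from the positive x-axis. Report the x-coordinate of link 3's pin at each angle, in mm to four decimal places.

geometry: r = 17 mm, L = 236 mm, e = 9 mm
θ=119°: crank pin P = (r cos θ, r sin θ) = (-8.241764, 14.868535)
θ=119°: h = r sin θ − e = 14.868535 − 9 = 5.868535
θ=119°: x = r cos θ + √(L² − h²) = -8.241764 + 235.927023 = 227.685260
θ=258°: crank pin P = (r cos θ, r sin θ) = (-3.534499, -16.628509)
θ=258°: h = r sin θ − e = -16.628509 − 9 = -25.628509
θ=258°: x = r cos θ + √(L² − h²) = -3.534499 + 234.604304 = 231.069805

θ=119°: 227.6853
θ=258°: 231.0698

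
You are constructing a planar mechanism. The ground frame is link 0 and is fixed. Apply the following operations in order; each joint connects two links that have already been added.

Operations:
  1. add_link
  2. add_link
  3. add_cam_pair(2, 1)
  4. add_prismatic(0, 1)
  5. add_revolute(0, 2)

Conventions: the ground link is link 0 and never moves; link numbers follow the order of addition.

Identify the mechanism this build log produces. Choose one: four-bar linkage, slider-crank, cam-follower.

links: 3 (incl. ground); joints: 1 revolute, 1 prismatic, 1 higher (cam) pair, forming one closed loop
3 links, revolute + prismatic + higher pair in one loop → cam-follower

cam-follower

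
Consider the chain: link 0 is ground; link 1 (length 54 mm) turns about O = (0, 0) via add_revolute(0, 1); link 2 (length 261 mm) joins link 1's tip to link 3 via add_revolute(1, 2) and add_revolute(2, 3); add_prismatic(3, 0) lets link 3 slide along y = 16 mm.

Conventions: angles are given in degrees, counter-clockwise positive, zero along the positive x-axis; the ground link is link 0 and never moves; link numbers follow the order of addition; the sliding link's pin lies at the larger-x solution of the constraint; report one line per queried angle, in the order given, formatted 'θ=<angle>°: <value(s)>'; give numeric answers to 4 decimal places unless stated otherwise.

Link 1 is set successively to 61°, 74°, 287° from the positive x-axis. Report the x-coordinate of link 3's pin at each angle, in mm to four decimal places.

geometry: r = 54 mm, L = 261 mm, e = 16 mm
θ=61°: crank pin P = (r cos θ, r sin θ) = (26.179719, 47.229464)
θ=61°: h = r sin θ − e = 47.229464 − 16 = 31.229464
θ=61°: x = r cos θ + √(L² − h²) = 26.179719 + 259.124913 = 285.304633
θ=74°: crank pin P = (r cos θ, r sin θ) = (14.884417, 51.908132)
θ=74°: h = r sin θ − e = 51.908132 − 16 = 35.908132
θ=74°: x = r cos θ + √(L² − h²) = 14.884417 + 258.518096 = 273.402513
θ=287°: crank pin P = (r cos θ, r sin θ) = (15.788072, -51.640457)
θ=287°: h = r sin θ − e = -51.640457 − 16 = -67.640457
θ=287°: x = r cos θ + √(L² − h²) = 15.788072 + 252.082861 = 267.870933

θ=61°: 285.3046
θ=74°: 273.4025
θ=287°: 267.8709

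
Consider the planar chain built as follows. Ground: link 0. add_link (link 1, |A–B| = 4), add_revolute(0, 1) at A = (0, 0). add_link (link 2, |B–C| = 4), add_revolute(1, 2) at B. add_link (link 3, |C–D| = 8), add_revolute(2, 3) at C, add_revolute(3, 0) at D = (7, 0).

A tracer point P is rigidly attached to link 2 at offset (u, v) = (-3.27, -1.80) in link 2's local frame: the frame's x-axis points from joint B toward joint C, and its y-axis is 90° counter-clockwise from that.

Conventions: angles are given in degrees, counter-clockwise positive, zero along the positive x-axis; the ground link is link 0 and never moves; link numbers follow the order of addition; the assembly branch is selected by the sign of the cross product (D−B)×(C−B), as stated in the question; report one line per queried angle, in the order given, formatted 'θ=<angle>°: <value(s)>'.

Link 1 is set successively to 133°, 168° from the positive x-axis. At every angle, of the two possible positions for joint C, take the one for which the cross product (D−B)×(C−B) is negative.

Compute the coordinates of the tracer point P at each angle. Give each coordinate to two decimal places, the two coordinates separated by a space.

A=(0,0), D=(7.00,0)
θ=133°: B = A + 4.00·(cos133°, sin133°) = (-2.7280, 2.9254)
θ=133°: |BD| = 10.1583
θ=133°: circle(B,4.00) ∩ circle(D,8.00): a=2.7166, h=2.9360
θ=133°:   candidates: C₊=(0.7190,4.9547) cross=29.825; C₋=(-0.9720,-0.6685) cross=-29.825
θ=133°:   branch - wants cross < 0 → take C=(-0.9720,-0.6685) (cross=-29.825)
θ=133°: ex = (C−B)/|BC| = (0.4390,-0.8985); ey = (0.8985,0.4390)
θ=133°: P = B + -3.27·ex + -1.80·ey = (-5.7808,5.0733)
θ=168°: B = A + 4.00·(cos168°, sin168°) = (-3.9126, 0.8316)
θ=168°: |BD| = 10.9442
θ=168°: circle(B,4.00) ∩ circle(D,8.00): a=3.2792, h=2.2906
θ=168°:   candidates: C₊=(-0.4688,2.8665) cross=25.069; C₋=(-0.8170,-1.7015) cross=-25.069
θ=168°:   branch - wants cross < 0 → take C=(-0.8170,-1.7015) (cross=-25.069)
θ=168°: ex = (C−B)/|BC| = (0.7739,-0.6333); ey = (0.6333,0.7739)
θ=168°: P = B + -3.27·ex + -1.80·ey = (-7.5832,1.5095)

θ=133°: -5.78 5.07
θ=168°: -7.58 1.51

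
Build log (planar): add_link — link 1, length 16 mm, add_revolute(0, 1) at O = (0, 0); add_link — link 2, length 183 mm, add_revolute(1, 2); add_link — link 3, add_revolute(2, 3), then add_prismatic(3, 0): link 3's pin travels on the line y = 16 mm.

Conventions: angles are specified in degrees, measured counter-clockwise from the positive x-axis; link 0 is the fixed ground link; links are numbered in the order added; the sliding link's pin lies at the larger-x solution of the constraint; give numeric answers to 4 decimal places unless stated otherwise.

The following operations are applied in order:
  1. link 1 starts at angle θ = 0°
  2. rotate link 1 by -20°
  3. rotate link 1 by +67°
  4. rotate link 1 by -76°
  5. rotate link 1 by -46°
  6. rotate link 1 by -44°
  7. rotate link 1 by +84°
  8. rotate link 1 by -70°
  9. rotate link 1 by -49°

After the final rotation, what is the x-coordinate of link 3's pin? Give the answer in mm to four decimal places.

geometry: r = 16 mm, L = 183 mm, e = 16 mm; θ starts at 0°
rotate link 1 by -20°: θ ← 0° -20° = -20°
rotate link 1 by +67°: θ ← -20° +67° = 47°
rotate link 1 by -76°: θ ← 47° -76° = -29°
rotate link 1 by -46°: θ ← -29° -46° = -75°
rotate link 1 by -44°: θ ← -75° -44° = -119°
rotate link 1 by +84°: θ ← -119° +84° = -35°
rotate link 1 by -70°: θ ← -35° -70° = -105°
rotate link 1 by -49°: θ ← -105° -49° = -154°
crank pin P = (r cos θ, r sin θ) = (-14.380705, -7.013938)
h = r sin θ − e = -7.013938 − 16 = -23.013938
x = r cos θ + √(L² − h²) = -14.380705 + 181.547125 = 167.166420

167.1664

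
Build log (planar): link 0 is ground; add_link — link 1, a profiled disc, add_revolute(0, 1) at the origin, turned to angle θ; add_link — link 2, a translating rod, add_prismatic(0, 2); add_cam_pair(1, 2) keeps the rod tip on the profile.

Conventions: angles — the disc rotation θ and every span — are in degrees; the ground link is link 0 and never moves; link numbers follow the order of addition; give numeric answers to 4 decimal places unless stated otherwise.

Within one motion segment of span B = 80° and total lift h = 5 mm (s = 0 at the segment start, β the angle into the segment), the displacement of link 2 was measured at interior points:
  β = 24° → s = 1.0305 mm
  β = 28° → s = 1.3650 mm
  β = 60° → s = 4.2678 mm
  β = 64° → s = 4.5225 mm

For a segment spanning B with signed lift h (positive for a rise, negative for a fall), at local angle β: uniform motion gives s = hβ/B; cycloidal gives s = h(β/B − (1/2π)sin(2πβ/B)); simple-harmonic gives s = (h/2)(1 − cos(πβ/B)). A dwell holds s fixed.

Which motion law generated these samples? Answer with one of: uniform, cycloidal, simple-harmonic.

candidates at β/B = r: uniform s = h·r (linear in β); cycloidal s = h·(r − sin(2πr)/(2π)); simple-harmonic s = (h/2)(1 − cos(πr))
β=24°: printed 1.0305 | uniform 1.5000, cycloidal 0.7432, simple-harmonic 1.0305
β=28°: printed 1.3650 | uniform 1.7500, cycloidal 1.1062, simple-harmonic 1.3650
β=60°: printed 4.2678 | uniform 3.7500, cycloidal 4.5458, simple-harmonic 4.2678
β=64°: printed 4.5225 | uniform 4.0000, cycloidal 4.7568, simple-harmonic 4.5225
only one law matches every sample → simple-harmonic

simple-harmonic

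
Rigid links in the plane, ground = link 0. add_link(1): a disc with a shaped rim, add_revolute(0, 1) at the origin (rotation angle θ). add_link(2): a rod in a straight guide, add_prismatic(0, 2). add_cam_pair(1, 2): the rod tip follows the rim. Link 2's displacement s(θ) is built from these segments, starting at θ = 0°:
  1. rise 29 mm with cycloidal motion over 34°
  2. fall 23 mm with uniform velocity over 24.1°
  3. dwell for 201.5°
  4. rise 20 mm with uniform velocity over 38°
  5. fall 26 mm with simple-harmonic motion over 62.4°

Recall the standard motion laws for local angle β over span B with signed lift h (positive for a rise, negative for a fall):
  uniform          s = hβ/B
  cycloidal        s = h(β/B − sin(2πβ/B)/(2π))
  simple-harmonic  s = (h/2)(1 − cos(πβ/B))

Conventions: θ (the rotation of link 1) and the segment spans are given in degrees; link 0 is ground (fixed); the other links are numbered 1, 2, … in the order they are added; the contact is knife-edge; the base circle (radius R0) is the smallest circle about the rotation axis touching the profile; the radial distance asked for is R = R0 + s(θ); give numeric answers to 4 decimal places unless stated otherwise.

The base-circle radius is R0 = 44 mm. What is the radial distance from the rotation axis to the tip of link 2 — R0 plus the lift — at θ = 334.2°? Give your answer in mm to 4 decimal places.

segment 1 (0° to 34°, cycloidal, h = 29) is passed completely: s = 0.0000 + (29) = 29.0000
segment 2 (34° to 58.1°, uniform, h = -23) is passed completely: s = 29.0000 + (-23) = 6.0000
segment 3 (58.1° to 259.6°, dwell): s unchanged at 6.0000
segment 4 (259.6° to 297.6°, uniform, h = 20) is passed completely: s = 6.0000 + (20) = 26.0000
θ = 334.2° falls in segment 5 (297.6° to 360°, simple-harmonic, h = -26): β = 334.2 − 297.6 = 36.6°, B = 62.4°; Δs = -26/2·(1 − cos(π·0.5865)) = -16.4909; s = 26.0000 − 16.4909 = 9.5091
R = R0 + s = 44 + 9.5091 = 53.5091

53.5091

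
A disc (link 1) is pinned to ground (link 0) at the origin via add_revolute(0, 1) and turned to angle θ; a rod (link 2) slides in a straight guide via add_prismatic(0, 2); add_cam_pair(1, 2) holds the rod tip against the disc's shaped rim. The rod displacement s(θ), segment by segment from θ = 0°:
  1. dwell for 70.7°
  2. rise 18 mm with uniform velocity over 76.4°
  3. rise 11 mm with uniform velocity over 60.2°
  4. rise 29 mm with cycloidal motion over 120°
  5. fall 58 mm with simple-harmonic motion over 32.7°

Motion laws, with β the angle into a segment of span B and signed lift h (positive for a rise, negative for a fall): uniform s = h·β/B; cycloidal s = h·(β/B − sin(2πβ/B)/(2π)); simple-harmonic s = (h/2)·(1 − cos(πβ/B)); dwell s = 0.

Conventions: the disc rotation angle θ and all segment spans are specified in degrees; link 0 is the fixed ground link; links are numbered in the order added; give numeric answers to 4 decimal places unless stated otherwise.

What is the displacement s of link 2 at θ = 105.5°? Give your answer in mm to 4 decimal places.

segment 1 (0° to 70.7°, dwell): s unchanged at 0.0000
θ = 105.5° falls in segment 2 (70.7° to 147.1°, uniform, h = 18): β = 105.5 − 70.7 = 34.8°, B = 76.4°; Δs = 18·34.8/76.4 = 8.1990; s = 0.0000 + 8.1990 = 8.1990

8.1990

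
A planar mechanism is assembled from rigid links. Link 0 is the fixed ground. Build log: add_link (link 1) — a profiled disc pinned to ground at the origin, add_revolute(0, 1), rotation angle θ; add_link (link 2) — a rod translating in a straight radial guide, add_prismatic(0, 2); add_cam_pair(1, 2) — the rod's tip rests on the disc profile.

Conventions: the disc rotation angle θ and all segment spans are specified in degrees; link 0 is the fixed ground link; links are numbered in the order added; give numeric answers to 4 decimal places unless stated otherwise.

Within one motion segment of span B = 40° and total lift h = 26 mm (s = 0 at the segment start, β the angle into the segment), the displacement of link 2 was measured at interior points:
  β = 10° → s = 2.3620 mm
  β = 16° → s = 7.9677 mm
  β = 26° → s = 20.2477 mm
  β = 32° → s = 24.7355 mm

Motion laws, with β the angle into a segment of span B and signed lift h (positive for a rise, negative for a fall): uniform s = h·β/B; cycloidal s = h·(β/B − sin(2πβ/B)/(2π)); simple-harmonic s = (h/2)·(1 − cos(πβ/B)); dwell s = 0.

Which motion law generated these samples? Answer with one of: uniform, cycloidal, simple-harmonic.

candidates at β/B = r: uniform s = h·r (linear in β); cycloidal s = h·(r − sin(2πr)/(2π)); simple-harmonic s = (h/2)(1 − cos(πr))
β=10°: printed 2.3620 | uniform 6.5000, cycloidal 2.3620, simple-harmonic 3.8076
β=16°: printed 7.9677 | uniform 10.4000, cycloidal 7.9677, simple-harmonic 8.9828
β=26°: printed 20.2477 | uniform 16.9000, cycloidal 20.2477, simple-harmonic 18.9019
β=32°: printed 24.7355 | uniform 20.8000, cycloidal 24.7355, simple-harmonic 23.5172
only one law matches every sample → cycloidal

cycloidal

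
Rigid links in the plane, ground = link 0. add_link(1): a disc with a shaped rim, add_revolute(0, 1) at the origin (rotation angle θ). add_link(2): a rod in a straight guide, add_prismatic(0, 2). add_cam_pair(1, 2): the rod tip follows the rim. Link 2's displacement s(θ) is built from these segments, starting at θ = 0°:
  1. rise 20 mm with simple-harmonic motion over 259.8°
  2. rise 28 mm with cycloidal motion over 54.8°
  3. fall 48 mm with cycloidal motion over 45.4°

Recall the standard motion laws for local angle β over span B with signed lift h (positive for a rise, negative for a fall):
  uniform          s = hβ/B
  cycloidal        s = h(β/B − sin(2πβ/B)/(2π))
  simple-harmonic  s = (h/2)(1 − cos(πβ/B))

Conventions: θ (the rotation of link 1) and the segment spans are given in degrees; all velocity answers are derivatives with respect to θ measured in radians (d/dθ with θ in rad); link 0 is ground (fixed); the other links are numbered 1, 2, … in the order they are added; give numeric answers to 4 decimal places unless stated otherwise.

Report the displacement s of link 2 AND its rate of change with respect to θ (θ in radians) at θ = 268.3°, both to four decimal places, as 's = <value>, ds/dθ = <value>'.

segment 1 (0° to 259.8°, simple-harmonic, h = 20) is passed completely: s = 0.0000 + (20) = 20.0000
θ = 268.3° falls in segment 2 (259.8° to 314.6°, cycloidal, h = 28): β = 268.3 − 259.8 = 8.5°, B = 54.8°; Δs = 28·(0.1551 − sin(2π·0.1551)/(2π)) = 0.6556; s = 20.0000 + 0.6556 = 20.6556
velocity in seg [259.8°–314.6°] (cycloidal), θ in radians: β = 8.5° = 0.1484 rad, B = 54.8° = 0.9564 rad; ds/dθ = (h/B)(1 − cos(2πβ/B)) = (28/0.9564)(1 − cos(2π·0.1551)) = 12.836765 mm/rad

s = 20.6556, ds/dθ = 12.8368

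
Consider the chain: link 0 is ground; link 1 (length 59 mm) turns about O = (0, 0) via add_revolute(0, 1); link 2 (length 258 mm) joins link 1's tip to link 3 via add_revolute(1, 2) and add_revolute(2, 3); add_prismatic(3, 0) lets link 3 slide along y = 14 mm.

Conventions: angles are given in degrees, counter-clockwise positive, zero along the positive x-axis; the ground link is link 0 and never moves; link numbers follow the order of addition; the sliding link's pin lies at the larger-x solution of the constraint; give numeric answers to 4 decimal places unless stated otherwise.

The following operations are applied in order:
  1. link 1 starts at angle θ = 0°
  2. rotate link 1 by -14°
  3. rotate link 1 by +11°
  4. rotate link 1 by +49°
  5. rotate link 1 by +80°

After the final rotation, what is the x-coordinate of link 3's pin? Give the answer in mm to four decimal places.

geometry: r = 59 mm, L = 258 mm, e = 14 mm; θ starts at 0°
rotate link 1 by -14°: θ ← 0° -14° = -14°
rotate link 1 by +11°: θ ← -14° +11° = -3°
rotate link 1 by +49°: θ ← -3° +49° = 46°
rotate link 1 by +80°: θ ← 46° +80° = 126°
crank pin P = (r cos θ, r sin θ) = (-34.679330, 47.732003)
h = r sin θ − e = 47.732003 − 14 = 33.732003
x = r cos θ + √(L² − h²) = -34.679330 + 255.785363 = 221.106033

221.1060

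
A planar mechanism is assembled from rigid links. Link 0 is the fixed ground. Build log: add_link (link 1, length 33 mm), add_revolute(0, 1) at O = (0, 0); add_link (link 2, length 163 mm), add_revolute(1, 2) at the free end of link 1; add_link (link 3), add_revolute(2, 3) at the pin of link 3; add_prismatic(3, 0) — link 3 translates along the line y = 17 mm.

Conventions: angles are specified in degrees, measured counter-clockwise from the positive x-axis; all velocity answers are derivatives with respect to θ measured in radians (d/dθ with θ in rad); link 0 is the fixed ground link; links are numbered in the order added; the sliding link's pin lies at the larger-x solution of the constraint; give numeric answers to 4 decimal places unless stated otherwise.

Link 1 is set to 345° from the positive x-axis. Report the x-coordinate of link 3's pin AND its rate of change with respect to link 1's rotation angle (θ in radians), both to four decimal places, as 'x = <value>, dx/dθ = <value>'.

geometry: r = 33 mm, L = 163 mm, e = 17 mm
crank pin P = (r cos θ, r sin θ) = (31.875552, -8.541028)
h = r sin θ − e = -8.541028 − 17 = -25.541028
x = r cos θ + √(L² − h²) = 31.875552 + 160.986508 = 192.862061
dx/dθ = −r sin θ − h·r cos θ/√(L² − h²) (θ in radians; h = -25.541028) = 13.598188

x = 192.8621, dx/dθ = 13.5982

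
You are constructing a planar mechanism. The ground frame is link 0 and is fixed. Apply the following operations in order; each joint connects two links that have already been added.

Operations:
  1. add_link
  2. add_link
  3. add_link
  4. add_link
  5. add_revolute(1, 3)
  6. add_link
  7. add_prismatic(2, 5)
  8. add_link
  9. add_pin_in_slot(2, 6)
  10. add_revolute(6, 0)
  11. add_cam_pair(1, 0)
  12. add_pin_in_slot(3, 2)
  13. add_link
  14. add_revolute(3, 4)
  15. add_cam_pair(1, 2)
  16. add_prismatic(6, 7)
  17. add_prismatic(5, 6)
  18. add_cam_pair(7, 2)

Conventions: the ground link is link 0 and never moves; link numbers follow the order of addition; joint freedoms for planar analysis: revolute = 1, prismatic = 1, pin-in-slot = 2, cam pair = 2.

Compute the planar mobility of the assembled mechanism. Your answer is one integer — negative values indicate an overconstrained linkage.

link 0 = ground. State L|J1|J2 = 1|0|0
+link1  2|0|0
+link2  3|0|0
+link3  4|0|0
+link4  5|0|0
R(1,3) f=1→J1  5|1|0
+link5  6|1|0
P(2,5) f=1→J1  6|2|0
+link6  7|2|0
PS(2,6) f=2→J2  7|2|1
R(6,0) f=1→J1  7|3|1
C(1,0) f=2→J2  7|3|2
PS(3,2) f=2→J2  7|3|3
+link7  8|3|3
R(3,4) f=1→J1  8|4|3
C(1,2) f=2→J2  8|4|4
P(6,7) f=1→J1  8|5|4
P(5,6) f=1→J1  8|6|4
C(7,2) f=2→J2  8|6|5
M = 3(8−1)−2·6−5 = 21−12−5 = 4

M = 4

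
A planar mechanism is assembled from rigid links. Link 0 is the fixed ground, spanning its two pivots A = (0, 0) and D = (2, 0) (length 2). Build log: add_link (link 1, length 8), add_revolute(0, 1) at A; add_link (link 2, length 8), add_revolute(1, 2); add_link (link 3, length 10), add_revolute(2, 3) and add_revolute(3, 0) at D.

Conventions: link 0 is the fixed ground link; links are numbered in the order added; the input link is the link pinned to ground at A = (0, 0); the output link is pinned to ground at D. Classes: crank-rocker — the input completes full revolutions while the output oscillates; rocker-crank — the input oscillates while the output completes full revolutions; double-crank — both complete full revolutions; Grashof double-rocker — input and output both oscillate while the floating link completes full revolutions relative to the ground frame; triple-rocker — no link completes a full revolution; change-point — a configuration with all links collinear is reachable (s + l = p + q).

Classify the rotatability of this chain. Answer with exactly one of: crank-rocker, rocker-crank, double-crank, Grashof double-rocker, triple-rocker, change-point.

lengths: ground=2, input=8, coupler=8, output=10
sorted: s=2 (shortest), l=10 (longest), p+q=16
s + l = 12 vs p + q = 16
s + l < p + q (Grashof) with shortest = ground link → double-crank

double-crank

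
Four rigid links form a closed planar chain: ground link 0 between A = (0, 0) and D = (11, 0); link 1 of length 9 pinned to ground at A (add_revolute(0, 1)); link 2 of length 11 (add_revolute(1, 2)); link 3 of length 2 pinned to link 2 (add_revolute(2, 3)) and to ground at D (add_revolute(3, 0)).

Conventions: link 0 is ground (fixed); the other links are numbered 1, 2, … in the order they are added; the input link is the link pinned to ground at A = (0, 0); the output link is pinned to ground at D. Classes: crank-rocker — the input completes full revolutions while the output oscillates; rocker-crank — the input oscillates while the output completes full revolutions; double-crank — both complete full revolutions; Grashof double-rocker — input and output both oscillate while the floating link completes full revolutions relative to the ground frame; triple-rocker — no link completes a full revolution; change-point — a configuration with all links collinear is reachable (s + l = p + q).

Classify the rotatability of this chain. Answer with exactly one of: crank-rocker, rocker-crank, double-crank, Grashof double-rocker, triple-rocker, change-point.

lengths: ground=11, input=9, coupler=11, output=2
sorted: s=2 (shortest), l=11 (longest), p+q=20
s + l = 13 vs p + q = 20
s + l < p + q (Grashof) with shortest = output link → rocker-crank

rocker-crank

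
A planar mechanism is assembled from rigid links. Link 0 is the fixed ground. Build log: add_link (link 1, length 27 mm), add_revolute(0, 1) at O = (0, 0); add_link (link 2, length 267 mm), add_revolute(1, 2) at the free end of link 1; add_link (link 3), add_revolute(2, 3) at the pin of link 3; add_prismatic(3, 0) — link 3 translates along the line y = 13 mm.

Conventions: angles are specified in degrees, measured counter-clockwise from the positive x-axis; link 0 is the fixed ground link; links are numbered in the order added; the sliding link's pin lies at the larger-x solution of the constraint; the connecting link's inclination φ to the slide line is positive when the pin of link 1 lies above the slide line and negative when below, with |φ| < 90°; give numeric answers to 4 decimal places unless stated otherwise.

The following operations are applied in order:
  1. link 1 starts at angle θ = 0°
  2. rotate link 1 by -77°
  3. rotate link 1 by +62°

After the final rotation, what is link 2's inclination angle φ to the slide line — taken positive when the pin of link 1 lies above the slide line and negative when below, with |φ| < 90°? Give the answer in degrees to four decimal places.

geometry: r = 27 mm, L = 267 mm, e = 13 mm; θ starts at 0°
rotate link 1 by -77°: θ ← 0° -77° = -77°
rotate link 1 by +62°: θ ← -77° +62° = -15°
h = r sin θ − e = -6.988114 − 13 = -19.988114
sin φ = h / L = -19.988114 / 267 = -0.07486185
φ = arcsin(-0.07486185) = -4.293285°

-4.2933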